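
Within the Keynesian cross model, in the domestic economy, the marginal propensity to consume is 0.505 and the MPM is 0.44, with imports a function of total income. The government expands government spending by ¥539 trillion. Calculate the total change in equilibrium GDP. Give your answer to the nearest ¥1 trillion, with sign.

Government-spending multiplier = 1/(1 − c + m) = 1/(1 − 0.505 + 0.44) = 1/0.935 ≈ 1.07.
ΔY = k × ΔG = (+¥539 trillion) / 0.935 ≈ +¥576 trillion.

+¥576 trillion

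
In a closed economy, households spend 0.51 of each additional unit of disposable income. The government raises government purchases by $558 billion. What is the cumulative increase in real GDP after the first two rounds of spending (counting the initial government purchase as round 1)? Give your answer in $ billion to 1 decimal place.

$842.6 billion

Round 1 adds ΔG = $558 billion; each later round is MPC = 0.51 times the previous.
After 2 rounds: 558 + 284.58 = ΔG·(1 − c^2)/(1 − c) = 558 × (1 − 0.2601)/0.49 ≈ $842.6 billion.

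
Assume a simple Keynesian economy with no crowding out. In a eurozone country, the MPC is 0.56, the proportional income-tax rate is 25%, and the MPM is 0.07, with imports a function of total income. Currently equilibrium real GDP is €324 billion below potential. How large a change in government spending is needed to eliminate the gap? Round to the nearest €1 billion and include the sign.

+€211 billion

Spending multiplier = 1/(1 − c(1−t) + m) = 1/(1 − 0.56×0.75 + 0.07) = 1/0.65 ≈ 1.538.
Need ΔY = +€324 billion, so ΔG = ΔY/k = (+€324 billion) × 0.65 ≈ +€211 billion.
The government should increase government spending by €211 billion.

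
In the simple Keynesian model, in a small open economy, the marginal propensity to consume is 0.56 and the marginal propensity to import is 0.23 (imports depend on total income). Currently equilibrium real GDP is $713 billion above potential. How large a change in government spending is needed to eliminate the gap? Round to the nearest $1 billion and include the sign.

Spending multiplier = 1/(1 − c + m) = 1/(1 − 0.56 + 0.23) = 1/0.67 ≈ 1.493.
Need ΔY = −$713 billion, so ΔG = ΔY/k = (−$713 billion) × 0.67 ≈ −$478 billion.
The government should cut government spending by $478 billion.

−$478 billion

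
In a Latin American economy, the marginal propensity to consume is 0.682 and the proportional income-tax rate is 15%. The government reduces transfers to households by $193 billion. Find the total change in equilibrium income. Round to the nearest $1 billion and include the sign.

The transfer change shifts disposable income by −$193 billion, so first-round consumption changes by c·ΔTR = 0.682 × (−$193 billion) = −$131.626 billion.
Expenditure multiplier = 1/(1 − c(1−t)) = 1/(1 − 0.682×0.85) = 1/0.4203 ≈ 2.379.
The transfer multiplier is c × k ≈ 1.623, so ΔY = k × (c·ΔTR) = (−$131.626 billion) / 0.4203 ≈ −$313 billion.

−$313 billion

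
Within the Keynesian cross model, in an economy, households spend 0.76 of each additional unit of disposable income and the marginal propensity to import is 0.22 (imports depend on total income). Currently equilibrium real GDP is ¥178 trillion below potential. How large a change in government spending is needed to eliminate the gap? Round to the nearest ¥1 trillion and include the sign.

+¥82 trillion

Spending multiplier = 1/(1 − c + m) = 1/(1 − 0.76 + 0.22) = 1/0.46 ≈ 2.174.
Need ΔY = +¥178 trillion, so ΔG = ΔY/k = (+¥178 trillion) × 0.46 ≈ +¥82 trillion.
The government should increase government spending by ¥82 trillion.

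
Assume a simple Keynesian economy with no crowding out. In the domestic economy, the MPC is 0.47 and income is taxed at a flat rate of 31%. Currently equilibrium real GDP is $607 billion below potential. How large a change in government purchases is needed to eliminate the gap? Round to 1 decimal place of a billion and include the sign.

+$410.1 billion

Spending multiplier = 1/(1 − c(1−t)) = 1/(1 − 0.47×0.69) = 1/0.6757 ≈ 1.48.
Need ΔY = +$607 billion, so ΔG = ΔY/k = (+$607 billion) × 0.6757 ≈ +$410.1 billion.
The government should increase government purchases by $410.1 billion.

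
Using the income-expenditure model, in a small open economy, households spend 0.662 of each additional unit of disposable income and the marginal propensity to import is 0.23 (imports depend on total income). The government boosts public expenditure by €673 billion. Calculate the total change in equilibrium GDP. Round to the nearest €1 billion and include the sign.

+€1,185 billion

Spending multiplier = 1/(1 − c + m) = 1/(1 − 0.662 + 0.23) = 1/0.568 ≈ 1.761.
ΔY = k × ΔG = (+€673 billion) / 0.568 ≈ +€1,185 billion.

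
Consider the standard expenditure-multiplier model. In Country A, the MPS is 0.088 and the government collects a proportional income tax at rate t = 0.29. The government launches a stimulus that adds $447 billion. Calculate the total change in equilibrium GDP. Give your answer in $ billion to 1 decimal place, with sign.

+$1,268.2 billion

MPC = 1 − MPS = 1 − 0.088 = 0.912.
Government-spending multiplier = 1/(1 − c(1−t)) = 1/(1 − 0.912×0.71) = 1/0.35248 ≈ 2.837.
ΔY = k × ΔG = (+$447 billion) / 0.35248 ≈ +$1,268.2 billion.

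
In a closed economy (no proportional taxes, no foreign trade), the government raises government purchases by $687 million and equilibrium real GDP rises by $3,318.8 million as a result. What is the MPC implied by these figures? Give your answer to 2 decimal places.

0.79

Implied spending multiplier k = ΔY/ΔG = 3,318.8/687 ≈ 4.8309.
Since k = 1/(1 − MPC), MPC = 1 − 1/k = 1 − ΔG/ΔY = 1 − 687/3,318.8 ≈ 0.79.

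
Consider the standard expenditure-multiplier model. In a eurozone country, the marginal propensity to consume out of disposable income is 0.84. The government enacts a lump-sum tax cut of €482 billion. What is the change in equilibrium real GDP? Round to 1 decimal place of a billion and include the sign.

+€2,530.5 billion

A lump-sum tax change of −€482 billion shifts disposable income by +€482 billion; first-round consumption changes by −c × ΔT = −0.84 × (−€482 billion) = +€404.88 billion.
Expenditure multiplier = 1/(1 − MPC) = 1/(1 − 0.84) = 1/0.16 = 6.25.
The tax multiplier is −c × k = −5.25, so ΔY = k × (−c·ΔT) = (+€404.88 billion) / 0.16 = +€2,530.5 billion.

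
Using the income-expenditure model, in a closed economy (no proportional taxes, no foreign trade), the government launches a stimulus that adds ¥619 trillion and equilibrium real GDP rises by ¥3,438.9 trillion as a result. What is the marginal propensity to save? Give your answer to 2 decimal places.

Implied spending multiplier k = ΔY/ΔG = 3,438.9/619 ≈ 5.5556.
Since k = 1/(1 − MPC), MPC = 1 − 1/k = 1 − ΔG/ΔY = 1 − 619/3,438.9 ≈ 0.82.
MPS = 1 − MPC = 0.18.

0.18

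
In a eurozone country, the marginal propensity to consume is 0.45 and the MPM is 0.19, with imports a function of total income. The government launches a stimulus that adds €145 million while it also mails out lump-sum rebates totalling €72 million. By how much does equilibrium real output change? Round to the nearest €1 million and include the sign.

+€240 million

Expenditure multiplier = 1/(1 − c + m) = 1/(1 − 0.45 + 0.19) = 1/0.74 ≈ 1.351.
ΔG contributes k·ΔG = (+€145 million) / 0.74 ≈ +€195.9 million.
ΔT of −€72 million changes first-round spending by −c·ΔT = +€32.4 million, contributing k·(−c·ΔT) = (+€32.4 million) / 0.74 ≈ +€43.8 million.
Net ΔY = k(ΔG − c·ΔT) = (+€177.4 million) / 0.74 ≈ +€240 million.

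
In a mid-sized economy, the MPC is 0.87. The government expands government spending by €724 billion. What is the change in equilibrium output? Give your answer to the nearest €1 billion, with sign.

Spending multiplier = 1/(1 − MPC) = 1/(1 − 0.87) = 1/0.13 ≈ 7.692.
ΔY = k × ΔG = (+€724 billion) / 0.13 ≈ +€5,569 billion.

+€5,569 billion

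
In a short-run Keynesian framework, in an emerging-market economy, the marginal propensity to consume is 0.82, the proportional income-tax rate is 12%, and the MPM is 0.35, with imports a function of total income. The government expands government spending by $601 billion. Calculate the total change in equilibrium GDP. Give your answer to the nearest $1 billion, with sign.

Spending multiplier = 1/(1 − c(1−t) + m) = 1/(1 − 0.82×0.88 + 0.35) = 1/0.6284 ≈ 1.591.
ΔY = k × ΔG = (+$601 billion) / 0.6284 ≈ +$956 billion.

+$956 billion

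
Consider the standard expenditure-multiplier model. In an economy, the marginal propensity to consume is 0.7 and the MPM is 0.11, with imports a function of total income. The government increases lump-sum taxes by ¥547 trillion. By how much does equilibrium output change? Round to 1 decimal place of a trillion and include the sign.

−¥933.9 trillion

A lump-sum tax change of +¥547 trillion shifts disposable income by −¥547 trillion; first-round consumption changes by −c × ΔT = −0.7 × (+¥547 trillion) = −¥382.9 trillion.
Expenditure multiplier = 1/(1 − c + m) = 1/(1 − 0.7 + 0.11) = 1/0.41 ≈ 2.439.
The tax multiplier is −c × k ≈ −1.707, so ΔY = k × (−c·ΔT) = (−¥382.9 trillion) / 0.41 ≈ −¥933.9 trillion.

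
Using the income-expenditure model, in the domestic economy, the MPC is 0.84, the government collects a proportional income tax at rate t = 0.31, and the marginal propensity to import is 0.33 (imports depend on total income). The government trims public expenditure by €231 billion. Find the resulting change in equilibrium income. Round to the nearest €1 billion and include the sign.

−€308 billion

Spending multiplier = 1/(1 − c(1−t) + m) = 1/(1 − 0.84×0.69 + 0.33) = 1/0.7504 ≈ 1.333.
ΔY = k × ΔG = (−€231 billion) / 0.7504 ≈ −€308 billion.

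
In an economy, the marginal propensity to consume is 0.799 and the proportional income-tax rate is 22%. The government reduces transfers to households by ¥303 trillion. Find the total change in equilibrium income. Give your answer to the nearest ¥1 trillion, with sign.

−¥643 trillion

The transfer change shifts disposable income by −¥303 trillion, so first-round consumption changes by c·ΔTR = 0.799 × (−¥303 trillion) = −¥242.097 trillion.
Expenditure multiplier = 1/(1 − c(1−t)) = 1/(1 − 0.799×0.78) = 1/0.37678 ≈ 2.654.
The transfer multiplier is c × k ≈ 2.121, so ΔY = k × (c·ΔTR) = (−¥242.097 trillion) / 0.37678 ≈ −¥643 trillion.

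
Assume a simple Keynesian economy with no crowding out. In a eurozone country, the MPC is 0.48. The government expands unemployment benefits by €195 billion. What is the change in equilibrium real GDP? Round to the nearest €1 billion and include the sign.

The transfer change shifts disposable income by +€195 billion, so first-round consumption changes by c·ΔTR = 0.48 × (+€195 billion) = +€93.6 billion.
Expenditure multiplier = 1/(1 − MPC) = 1/(1 − 0.48) = 1/0.52 ≈ 1.923.
The transfer multiplier is c × k ≈ 0.923, so ΔY = k × (c·ΔTR) = (+€93.6 billion) / 0.52 = +€180 billion.

+€180 billion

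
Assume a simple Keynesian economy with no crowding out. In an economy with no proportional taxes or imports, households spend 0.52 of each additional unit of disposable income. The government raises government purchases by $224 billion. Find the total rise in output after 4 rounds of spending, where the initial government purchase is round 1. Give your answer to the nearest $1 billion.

$433 billion

Round 1 adds ΔG = $224 billion; each later round is MPC = 0.52 times the previous.
After 4 rounds: 224 + 116.48 + 60.5696 + 31.496192 = ΔG·(1 − c^4)/(1 − c) = 224 × (1 − 0.07311616)/0.48 ≈ $433 billion.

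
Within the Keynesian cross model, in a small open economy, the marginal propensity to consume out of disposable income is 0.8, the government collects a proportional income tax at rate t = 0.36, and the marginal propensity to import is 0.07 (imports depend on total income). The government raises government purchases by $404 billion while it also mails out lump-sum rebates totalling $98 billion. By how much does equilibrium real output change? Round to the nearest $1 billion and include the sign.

Expenditure multiplier = 1/(1 − c(1−t) + m) = 1/(1 − 0.8×0.64 + 0.07) = 1/0.558 ≈ 1.792.
ΔG contributes k·ΔG = (+$404 billion) / 0.558 ≈ +$724 billion.
ΔT of −$98 billion changes first-round spending by −c·ΔT = +$78.4 billion, contributing k·(−c·ΔT) = (+$78.4 billion) / 0.558 ≈ +$140.5 billion.
Net ΔY = k(ΔG − c·ΔT) = (+$482.4 billion) / 0.558 ≈ +$865 billion.

+$865 billion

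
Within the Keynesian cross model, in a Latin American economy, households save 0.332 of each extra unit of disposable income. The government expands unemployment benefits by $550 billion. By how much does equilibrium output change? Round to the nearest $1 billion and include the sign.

MPC = 1 − MPS = 1 − 0.332 = 0.668.
The transfer change shifts disposable income by +$550 billion, so first-round consumption changes by c·ΔTR = 0.668 × (+$550 billion) = +$367.4 billion.
Expenditure multiplier = 1/(1 − MPC) = 1/(1 − 0.668) = 1/0.332 ≈ 3.012.
The transfer multiplier is c × k ≈ 2.012, so ΔY = k × (c·ΔTR) = (+$367.4 billion) / 0.332 ≈ +$1,107 billion.

+$1,107 billion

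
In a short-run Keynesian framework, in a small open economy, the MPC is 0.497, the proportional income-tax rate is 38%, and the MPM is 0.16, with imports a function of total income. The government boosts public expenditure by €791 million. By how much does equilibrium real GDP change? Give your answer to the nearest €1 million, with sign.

+€929 million

Expenditure multiplier = 1/(1 − c(1−t) + m) = 1/(1 − 0.497×0.62 + 0.16) = 1/0.85186 ≈ 1.174.
ΔY = k × ΔG = (+€791 million) / 0.85186 ≈ +€929 million.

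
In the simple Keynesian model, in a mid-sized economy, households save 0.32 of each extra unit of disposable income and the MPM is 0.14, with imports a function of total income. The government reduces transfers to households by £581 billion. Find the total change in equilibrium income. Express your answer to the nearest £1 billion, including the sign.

MPC = 1 − MPS = 1 − 0.32 = 0.68.
The transfer change shifts disposable income by −£581 billion, so first-round consumption changes by c·ΔTR = 0.68 × (−£581 billion) = −£395.08 billion.
Expenditure multiplier = 1/(1 − c + m) = 1/(1 − 0.68 + 0.14) = 1/0.46 ≈ 2.174.
The transfer multiplier is c × k ≈ 1.478, so ΔY = k × (c·ΔTR) = (−£395.08 billion) / 0.46 ≈ −£859 billion.

−£859 billion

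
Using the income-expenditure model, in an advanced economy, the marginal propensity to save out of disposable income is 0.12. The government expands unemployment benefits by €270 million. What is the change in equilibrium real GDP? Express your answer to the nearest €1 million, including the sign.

MPC = 1 − MPS = 1 − 0.12 = 0.88.
The transfer change shifts disposable income by +€270 million, so first-round consumption changes by c·ΔTR = 0.88 × (+€270 million) = +€237.6 million.
Expenditure multiplier = 1/(1 − MPC) = 1/(1 − 0.88) = 1/0.12 ≈ 8.333.
The transfer multiplier is c × k ≈ 7.333, so ΔY = k × (c·ΔTR) = (+€237.6 million) / 0.12 = +€1,980 million.

+€1,980 million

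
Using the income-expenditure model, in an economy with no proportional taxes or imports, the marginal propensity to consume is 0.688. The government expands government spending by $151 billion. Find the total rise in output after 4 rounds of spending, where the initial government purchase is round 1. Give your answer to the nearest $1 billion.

Round 1 adds ΔG = $151 billion; each later round is MPC = 0.688 times the previous.
After 4 rounds: 151 + 103.888 + 71.474944 + 49.174761472 = ΔG·(1 − c^4)/(1 − c) = 151 × (1 − 0.224054542336)/0.312 ≈ $376 billion.

$376 billion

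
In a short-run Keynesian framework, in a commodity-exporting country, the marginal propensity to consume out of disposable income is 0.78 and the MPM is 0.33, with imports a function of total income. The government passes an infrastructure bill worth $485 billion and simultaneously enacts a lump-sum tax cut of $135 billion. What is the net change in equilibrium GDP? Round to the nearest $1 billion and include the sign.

+$1,073 billion

Expenditure multiplier = 1/(1 − c + m) = 1/(1 − 0.78 + 0.33) = 1/0.55 ≈ 1.818.
ΔG contributes k·ΔG = (+$485 billion) / 0.55 ≈ +$881.8 billion.
ΔT of −$135 billion changes first-round spending by −c·ΔT = +$105.3 billion, contributing k·(−c·ΔT) = (+$105.3 billion) / 0.55 ≈ +$191.5 billion.
Net ΔY = k(ΔG − c·ΔT) = (+$590.3 billion) / 0.55 ≈ +$1,073 billion.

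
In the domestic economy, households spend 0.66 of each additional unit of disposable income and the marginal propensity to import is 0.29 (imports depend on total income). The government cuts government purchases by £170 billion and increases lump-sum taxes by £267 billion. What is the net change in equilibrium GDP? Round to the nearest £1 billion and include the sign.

−£550 billion

Expenditure multiplier = 1/(1 − c + m) = 1/(1 − 0.66 + 0.29) = 1/0.63 ≈ 1.587.
ΔG contributes k·ΔG = (−£170 billion) / 0.63 ≈ −£269.8 billion.
ΔT of +£267 billion changes first-round spending by −c·ΔT = −£176.22 billion, contributing k·(−c·ΔT) = (−£176.22 billion) / 0.63 ≈ −£279.7 billion.
Net ΔY = k(ΔG − c·ΔT) = (−£346.22 billion) / 0.63 ≈ −£550 billion.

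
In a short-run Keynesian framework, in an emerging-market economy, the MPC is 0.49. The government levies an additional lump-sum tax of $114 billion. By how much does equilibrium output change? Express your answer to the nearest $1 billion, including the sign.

−$110 billion

A lump-sum tax change of +$114 billion shifts disposable income by −$114 billion; first-round consumption changes by −c × ΔT = −0.49 × (+$114 billion) = −$55.86 billion.
Expenditure multiplier = 1/(1 − MPC) = 1/(1 − 0.49) = 1/0.51 ≈ 1.961.
The tax multiplier is −c × k ≈ −0.961, so ΔY = k × (−c·ΔT) = (−$55.86 billion) / 0.51 ≈ −$110 billion.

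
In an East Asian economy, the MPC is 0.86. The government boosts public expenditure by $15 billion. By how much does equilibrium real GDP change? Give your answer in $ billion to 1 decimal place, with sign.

+$107.1 billion

Spending multiplier = 1/(1 − MPC) = 1/(1 − 0.86) = 1/0.14 ≈ 7.143.
ΔY = k × ΔG = (+$15 billion) / 0.14 ≈ +$107.1 billion.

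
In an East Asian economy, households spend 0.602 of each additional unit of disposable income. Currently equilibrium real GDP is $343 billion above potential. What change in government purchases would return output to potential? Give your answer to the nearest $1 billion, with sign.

Spending multiplier = 1/(1 − MPC) = 1/(1 − 0.602) = 1/0.398 ≈ 2.513.
Need ΔY = −$343 billion, so ΔG = ΔY/k = (−$343 billion) × 0.398 ≈ −$137 billion.
The government should cut government purchases by $137 billion.

−$137 billion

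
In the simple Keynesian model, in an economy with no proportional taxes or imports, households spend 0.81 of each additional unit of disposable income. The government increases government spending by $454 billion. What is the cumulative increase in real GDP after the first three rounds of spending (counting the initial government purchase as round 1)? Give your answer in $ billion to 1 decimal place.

Round 1 adds ΔG = $454 billion; each later round is MPC = 0.81 times the previous.
After 3 rounds: 454 + 367.74 + 297.8694 = ΔG·(1 − c^3)/(1 − c) = 454 × (1 − 0.531441)/0.19 ≈ $1,119.6 billion.

$1,119.6 billion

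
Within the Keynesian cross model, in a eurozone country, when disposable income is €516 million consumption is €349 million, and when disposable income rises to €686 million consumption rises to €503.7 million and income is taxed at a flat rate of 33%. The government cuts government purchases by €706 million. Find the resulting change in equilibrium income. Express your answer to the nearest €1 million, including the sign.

−€1,809 million

MPC = ΔC/ΔYd = (503.7 − 349)/(686 − 516) = 154.7/170 = 0.91.
Spending multiplier = 1/(1 − c(1−t)) = 1/(1 − 0.91×0.67) = 1/0.3903 ≈ 2.562.
ΔY = k × ΔG = (−€706 million) / 0.3903 ≈ −€1,809 million.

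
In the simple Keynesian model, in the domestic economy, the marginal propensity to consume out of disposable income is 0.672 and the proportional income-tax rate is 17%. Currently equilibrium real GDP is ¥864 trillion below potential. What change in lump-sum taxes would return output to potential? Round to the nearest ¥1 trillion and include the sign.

Spending multiplier = 1/(1 − c(1−t)) = 1/(1 − 0.672×0.83) = 1/0.44224 ≈ 2.261.
Tax multiplier = −c·k = −0.672/0.44224 ≈ −1.52. Need ΔY = +¥864 trillion, so ΔT = ΔY/(−c·k) = −(+¥864 trillion) × 0.44224 / 0.672 ≈ −¥569 trillion.
The government should cut lump-sum taxes by ¥569 trillion.

−¥569 trillion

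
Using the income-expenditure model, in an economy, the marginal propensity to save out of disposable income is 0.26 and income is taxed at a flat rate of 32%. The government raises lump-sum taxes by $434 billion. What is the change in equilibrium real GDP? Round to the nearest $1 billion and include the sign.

MPC = 1 − MPS = 1 − 0.26 = 0.74.
A lump-sum tax change of +$434 billion shifts disposable income by −$434 billion; first-round consumption changes by −c × ΔT = −0.74 × (+$434 billion) = −$321.16 billion.
Expenditure multiplier = 1/(1 − c(1−t)) = 1/(1 − 0.74×0.68) = 1/0.4968 ≈ 2.013.
The tax multiplier is −c × k ≈ −1.49, so ΔY = k × (−c·ΔT) = (−$321.16 billion) / 0.4968 ≈ −$646 billion.

−$646 billion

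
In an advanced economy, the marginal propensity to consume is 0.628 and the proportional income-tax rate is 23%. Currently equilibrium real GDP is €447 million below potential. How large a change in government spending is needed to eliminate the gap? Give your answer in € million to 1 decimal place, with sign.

+€230.8 million

Spending multiplier = 1/(1 − c(1−t)) = 1/(1 − 0.628×0.77) = 1/0.51644 ≈ 1.936.
Need ΔY = +€447 million, so ΔG = ΔY/k = (+€447 million) × 0.51644 ≈ +€230.8 million.
The government should increase government spending by €230.8 million.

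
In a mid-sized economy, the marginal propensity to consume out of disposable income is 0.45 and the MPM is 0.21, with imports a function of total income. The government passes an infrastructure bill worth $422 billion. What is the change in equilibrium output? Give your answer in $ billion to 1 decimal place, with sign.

Spending multiplier = 1/(1 − c + m) = 1/(1 − 0.45 + 0.21) = 1/0.76 ≈ 1.316.
ΔY = k × ΔG = (+$422 billion) / 0.76 ≈ +$555.3 billion.

+$555.3 billion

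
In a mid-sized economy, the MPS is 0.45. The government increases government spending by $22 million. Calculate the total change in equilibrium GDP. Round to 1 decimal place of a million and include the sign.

MPC = 1 − MPS = 1 − 0.45 = 0.55.
Government-spending multiplier = 1/(1 − MPC) = 1/(1 − 0.55) = 1/0.45 ≈ 2.222.
ΔY = k × ΔG = (+$22 million) / 0.45 ≈ +$48.9 million.

+$48.9 million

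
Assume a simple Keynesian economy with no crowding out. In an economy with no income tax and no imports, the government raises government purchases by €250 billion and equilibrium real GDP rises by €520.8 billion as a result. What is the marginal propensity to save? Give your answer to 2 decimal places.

0.48

Implied spending multiplier k = ΔY/ΔG = 520.8/250 = 2.0832.
Since k = 1/(1 − MPC), MPC = 1 − 1/k = 1 − ΔG/ΔY = 1 − 250/520.8 ≈ 0.52.
MPS = 1 − MPC = 0.48.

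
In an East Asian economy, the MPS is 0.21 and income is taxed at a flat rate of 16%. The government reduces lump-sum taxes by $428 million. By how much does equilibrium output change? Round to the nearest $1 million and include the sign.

+$1,005 million

MPC = 1 − MPS = 1 − 0.21 = 0.79.
A lump-sum tax change of −$428 million shifts disposable income by +$428 million; first-round consumption changes by −c × ΔT = −0.79 × (−$428 million) = +$338.12 million.
Expenditure multiplier = 1/(1 − c(1−t)) = 1/(1 − 0.79×0.84) = 1/0.3364 ≈ 2.973.
The tax multiplier is −c × k ≈ −2.348, so ΔY = k × (−c·ΔT) = (+$338.12 million) / 0.3364 ≈ +$1,005 million.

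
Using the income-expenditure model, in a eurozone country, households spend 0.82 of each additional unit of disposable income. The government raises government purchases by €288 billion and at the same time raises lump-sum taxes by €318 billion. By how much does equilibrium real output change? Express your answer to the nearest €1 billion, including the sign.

+€151 billion

Expenditure multiplier = 1/(1 − MPC) = 1/(1 − 0.82) = 1/0.18 ≈ 5.556.
ΔG contributes k·ΔG = (+€288 billion) / 0.18 = +€1,600 billion.
ΔT of +€318 billion changes first-round spending by −c·ΔT = −€260.76 billion, contributing k·(−c·ΔT) = (−€260.76 billion) / 0.18 ≈ −€1,448.7 billion.
Net ΔY = k(ΔG − c·ΔT) = (+€27.24 billion) / 0.18 ≈ +€151 billion.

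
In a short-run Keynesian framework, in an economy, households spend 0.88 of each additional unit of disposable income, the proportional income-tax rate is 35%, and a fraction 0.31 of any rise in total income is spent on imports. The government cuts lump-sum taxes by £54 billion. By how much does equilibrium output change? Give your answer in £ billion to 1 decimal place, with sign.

A lump-sum tax change of −£54 billion shifts disposable income by +£54 billion; first-round consumption changes by −c × ΔT = −0.88 × (−£54 billion) = +£47.52 billion.
Expenditure multiplier = 1/(1 − c(1−t) + m) = 1/(1 − 0.88×0.65 + 0.31) = 1/0.738 ≈ 1.355.
The tax multiplier is −c × k ≈ −1.192, so ΔY = k × (−c·ΔT) = (+£47.52 billion) / 0.738 ≈ +£64.4 billion.

+£64.4 billion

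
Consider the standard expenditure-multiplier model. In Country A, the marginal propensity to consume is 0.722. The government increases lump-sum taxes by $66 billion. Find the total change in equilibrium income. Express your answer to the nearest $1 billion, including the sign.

A lump-sum tax change of +$66 billion shifts disposable income by −$66 billion; first-round consumption changes by −c × ΔT = −0.722 × (+$66 billion) = −$47.652 billion.
Expenditure multiplier = 1/(1 − MPC) = 1/(1 − 0.722) = 1/0.278 ≈ 3.597.
The tax multiplier is −c × k ≈ −2.597, so ΔY = k × (−c·ΔT) = (−$47.652 billion) / 0.278 ≈ −$171 billion.

−$171 billion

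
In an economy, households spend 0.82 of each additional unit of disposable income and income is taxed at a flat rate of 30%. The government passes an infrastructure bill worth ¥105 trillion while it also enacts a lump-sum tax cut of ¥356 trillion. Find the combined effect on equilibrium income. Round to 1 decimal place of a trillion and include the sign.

Expenditure multiplier = 1/(1 − c(1−t)) = 1/(1 − 0.82×0.7) = 1/0.426 ≈ 2.347.
ΔG contributes k·ΔG = (+¥105 trillion) / 0.426 ≈ +¥246.5 trillion.
ΔT of −¥356 trillion changes first-round spending by −c·ΔT = +¥291.92 trillion, contributing k·(−c·ΔT) = (+¥291.92 trillion) / 0.426 ≈ +¥685.3 trillion.
Net ΔY = k(ΔG − c·ΔT) = (+¥396.92 trillion) / 0.426 ≈ +¥931.7 trillion.

+¥931.7 trillion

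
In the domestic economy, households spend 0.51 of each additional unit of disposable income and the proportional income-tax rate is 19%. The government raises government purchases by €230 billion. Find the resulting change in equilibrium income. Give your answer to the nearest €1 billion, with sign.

Spending multiplier = 1/(1 − c(1−t)) = 1/(1 − 0.51×0.81) = 1/0.5869 ≈ 1.704.
ΔY = k × ΔG = (+€230 billion) / 0.5869 ≈ +€392 billion.

+€392 billion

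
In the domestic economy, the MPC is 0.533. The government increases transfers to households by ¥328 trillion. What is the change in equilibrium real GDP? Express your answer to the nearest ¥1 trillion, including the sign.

+¥374 trillion

The transfer change shifts disposable income by +¥328 trillion, so first-round consumption changes by c·ΔTR = 0.533 × (+¥328 trillion) = +¥174.824 trillion.
Expenditure multiplier = 1/(1 − MPC) = 1/(1 − 0.533) = 1/0.467 ≈ 2.141.
The transfer multiplier is c × k ≈ 1.141, so ΔY = k × (c·ΔTR) = (+¥174.824 trillion) / 0.467 ≈ +¥374 trillion.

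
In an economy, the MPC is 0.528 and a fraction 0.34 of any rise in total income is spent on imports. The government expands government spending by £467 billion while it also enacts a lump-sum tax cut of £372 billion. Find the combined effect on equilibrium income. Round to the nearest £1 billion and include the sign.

+£817 billion

Expenditure multiplier = 1/(1 − c + m) = 1/(1 − 0.528 + 0.34) = 1/0.812 ≈ 1.232.
ΔG contributes k·ΔG = (+£467 billion) / 0.812 ≈ +£575.1 billion.
ΔT of −£372 billion changes first-round spending by −c·ΔT = +£196.416 billion, contributing k·(−c·ΔT) = (+£196.416 billion) / 0.812 ≈ +£241.9 billion.
Net ΔY = k(ΔG − c·ΔT) = (+£663.416 billion) / 0.812 ≈ +£817 billion.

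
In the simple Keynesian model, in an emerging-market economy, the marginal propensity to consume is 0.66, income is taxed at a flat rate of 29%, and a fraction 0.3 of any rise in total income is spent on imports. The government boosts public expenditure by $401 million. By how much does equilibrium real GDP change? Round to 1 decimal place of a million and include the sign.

Spending multiplier = 1/(1 − c(1−t) + m) = 1/(1 − 0.66×0.71 + 0.3) = 1/0.8314 ≈ 1.203.
ΔY = k × ΔG = (+$401 million) / 0.8314 ≈ +$482.3 million.

+$482.3 million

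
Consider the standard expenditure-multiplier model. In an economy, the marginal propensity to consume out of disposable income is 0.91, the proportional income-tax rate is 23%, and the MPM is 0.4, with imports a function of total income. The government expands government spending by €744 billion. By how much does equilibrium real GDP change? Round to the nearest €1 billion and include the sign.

Spending multiplier = 1/(1 − c(1−t) + m) = 1/(1 − 0.91×0.77 + 0.4) = 1/0.6993 ≈ 1.43.
ΔY = k × ΔG = (+€744 billion) / 0.6993 ≈ +€1,064 billion.

+€1,064 billion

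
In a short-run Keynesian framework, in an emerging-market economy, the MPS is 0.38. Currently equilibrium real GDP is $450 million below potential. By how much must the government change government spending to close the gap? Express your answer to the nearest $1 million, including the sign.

MPC = 1 − MPS = 1 − 0.38 = 0.62.
Spending multiplier = 1/(1 − MPC) = 1/(1 − 0.62) = 1/0.38 ≈ 2.632.
Need ΔY = +$450 million, so ΔG = ΔY/k = (+$450 million) × 0.38 = +$171 million.
The government should increase government spending by $171 million.

+$171 million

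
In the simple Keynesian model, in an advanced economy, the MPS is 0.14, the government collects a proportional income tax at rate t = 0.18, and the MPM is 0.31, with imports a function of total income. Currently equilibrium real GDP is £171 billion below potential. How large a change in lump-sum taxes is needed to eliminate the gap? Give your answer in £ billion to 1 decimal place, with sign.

−£120.3 billion

MPC = 1 − MPS = 1 − 0.14 = 0.86.
Spending multiplier = 1/(1 − c(1−t) + m) = 1/(1 − 0.86×0.82 + 0.31) = 1/0.6048 ≈ 1.653.
Tax multiplier = −c·k = −0.86/0.6048 ≈ −1.422. Need ΔY = +£171 billion, so ΔT = ΔY/(−c·k) = −(+£171 billion) × 0.6048 / 0.86 ≈ −£120.3 billion.
The government should cut lump-sum taxes by £120.3 billion.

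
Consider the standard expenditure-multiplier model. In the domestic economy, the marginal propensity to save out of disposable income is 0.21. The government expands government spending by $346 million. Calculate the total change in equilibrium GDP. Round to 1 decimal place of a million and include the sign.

MPC = 1 − MPS = 1 − 0.21 = 0.79.
Government-spending multiplier = 1/(1 − MPC) = 1/(1 − 0.79) = 1/0.21 ≈ 4.762.
ΔY = k × ΔG = (+$346 million) / 0.21 ≈ +$1,647.6 million.

+$1,647.6 million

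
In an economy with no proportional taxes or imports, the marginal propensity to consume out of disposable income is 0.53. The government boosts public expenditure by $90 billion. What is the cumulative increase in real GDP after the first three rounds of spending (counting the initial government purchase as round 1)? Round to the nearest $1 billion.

$163 billion

Round 1 adds ΔG = $90 billion; each later round is MPC = 0.53 times the previous.
After 3 rounds: 90 + 47.7 + 25.281 = ΔG·(1 − c^3)/(1 − c) = 90 × (1 − 0.148877)/0.47 ≈ $163 billion.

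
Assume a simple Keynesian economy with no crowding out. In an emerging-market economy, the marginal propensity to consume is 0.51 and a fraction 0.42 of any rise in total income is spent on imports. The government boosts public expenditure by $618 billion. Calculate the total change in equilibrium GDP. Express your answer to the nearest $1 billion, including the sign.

Expenditure multiplier = 1/(1 − c + m) = 1/(1 − 0.51 + 0.42) = 1/0.91 ≈ 1.099.
ΔY = k × ΔG = (+$618 billion) / 0.91 ≈ +$679 billion.

+$679 billion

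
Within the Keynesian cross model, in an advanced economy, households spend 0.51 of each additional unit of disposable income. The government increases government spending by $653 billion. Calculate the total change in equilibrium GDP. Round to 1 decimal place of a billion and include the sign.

Expenditure multiplier = 1/(1 − MPC) = 1/(1 − 0.51) = 1/0.49 ≈ 2.041.
ΔY = k × ΔG = (+$653 billion) / 0.49 ≈ +$1,332.7 billion.

+$1,332.7 billion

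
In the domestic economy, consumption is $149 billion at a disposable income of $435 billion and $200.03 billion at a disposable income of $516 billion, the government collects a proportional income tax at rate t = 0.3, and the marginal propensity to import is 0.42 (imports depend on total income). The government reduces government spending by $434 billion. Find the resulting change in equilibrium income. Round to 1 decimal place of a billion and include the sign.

MPC = ΔC/ΔYd = (200.03 − 149)/(516 − 435) = 51.03/81 = 0.63.
Government-spending multiplier = 1/(1 − c(1−t) + m) = 1/(1 − 0.63×0.7 + 0.42) = 1/0.979 ≈ 1.021.
ΔY = k × ΔG = (−$434 billion) / 0.979 ≈ −$443.3 billion.

−$443.3 billion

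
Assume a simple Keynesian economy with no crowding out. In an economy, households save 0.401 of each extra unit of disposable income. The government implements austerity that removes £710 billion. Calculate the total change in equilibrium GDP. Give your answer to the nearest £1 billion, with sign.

MPC = 1 − MPS = 1 − 0.401 = 0.599.
Expenditure multiplier = 1/(1 − MPC) = 1/(1 − 0.599) = 1/0.401 ≈ 2.494.
ΔY = k × ΔG = (−£710 billion) / 0.401 ≈ −£1,771 billion.

−£1,771 billion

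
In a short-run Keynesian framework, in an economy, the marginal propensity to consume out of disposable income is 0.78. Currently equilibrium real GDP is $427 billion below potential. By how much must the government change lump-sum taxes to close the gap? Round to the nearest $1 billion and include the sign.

−$120 billion

Spending multiplier = 1/(1 − MPC) = 1/(1 − 0.78) = 1/0.22 ≈ 4.545.
Tax multiplier = −c·k = −0.78/0.22 ≈ −3.545. Need ΔY = +$427 billion, so ΔT = ΔY/(−c·k) = −(+$427 billion) × 0.22 / 0.78 ≈ −$120 billion.
The government should cut lump-sum taxes by $120 billion.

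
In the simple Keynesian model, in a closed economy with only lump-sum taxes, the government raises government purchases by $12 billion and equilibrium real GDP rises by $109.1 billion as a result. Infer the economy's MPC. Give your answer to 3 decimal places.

Implied spending multiplier k = ΔY/ΔG = 109.1/12 ≈ 9.0917.
Since k = 1/(1 − MPC), MPC = 1 − 1/k = 1 − ΔG/ΔY = 1 − 12/109.1 ≈ 0.890.

0.890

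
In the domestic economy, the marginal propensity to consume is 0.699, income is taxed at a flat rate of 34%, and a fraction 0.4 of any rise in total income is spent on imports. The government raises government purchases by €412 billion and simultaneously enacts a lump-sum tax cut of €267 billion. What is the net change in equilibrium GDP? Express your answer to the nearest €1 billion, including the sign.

+€638 billion

Expenditure multiplier = 1/(1 − c(1−t) + m) = 1/(1 − 0.699×0.66 + 0.4) = 1/0.93866 ≈ 1.065.
ΔG contributes k·ΔG = (+€412 billion) / 0.93866 ≈ +€438.9 billion.
ΔT of −€267 billion changes first-round spending by −c·ΔT = +€186.633 billion, contributing k·(−c·ΔT) = (+€186.633 billion) / 0.93866 ≈ +€198.8 billion.
Net ΔY = k(ΔG − c·ΔT) = (+€598.633 billion) / 0.93866 ≈ +€638 billion.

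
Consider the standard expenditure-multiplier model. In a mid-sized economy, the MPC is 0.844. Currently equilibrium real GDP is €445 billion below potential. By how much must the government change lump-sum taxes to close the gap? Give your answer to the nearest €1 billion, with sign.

Spending multiplier = 1/(1 − MPC) = 1/(1 − 0.844) = 1/0.156 ≈ 6.41.
Tax multiplier = −c·k = −0.844/0.156 ≈ −5.41. Need ΔY = +€445 billion, so ΔT = ΔY/(−c·k) = −(+€445 billion) × 0.156 / 0.844 ≈ −€82 billion.
The government should cut lump-sum taxes by €82 billion.

−€82 billion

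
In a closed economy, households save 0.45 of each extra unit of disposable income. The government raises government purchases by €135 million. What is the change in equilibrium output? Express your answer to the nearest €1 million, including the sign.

+€300 million

MPC = 1 − MPS = 1 − 0.45 = 0.55.
Expenditure multiplier = 1/(1 − MPC) = 1/(1 − 0.55) = 1/0.45 ≈ 2.222.
ΔY = k × ΔG = (+€135 million) / 0.45 = +€300 million.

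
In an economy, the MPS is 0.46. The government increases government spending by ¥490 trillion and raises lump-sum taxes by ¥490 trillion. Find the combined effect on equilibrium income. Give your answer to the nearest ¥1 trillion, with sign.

+¥490 trillion

MPC = 1 − MPS = 1 − 0.46 = 0.54.
Expenditure multiplier = 1/(1 − MPC) = 1/(1 − 0.54) = 1/0.46 ≈ 2.174.
ΔG contributes k·ΔG = (+¥490 trillion) / 0.46 ≈ +¥1,065.2 trillion.
ΔT of +¥490 trillion changes first-round spending by −c·ΔT = −¥264.6 trillion, contributing k·(−c·ΔT) = (−¥264.6 trillion) / 0.46 ≈ −¥575.2 trillion.
With ΔG = ΔT and no other leakages, the balanced-budget multiplier is 1, so ΔY = ΔG = +¥490 trillion.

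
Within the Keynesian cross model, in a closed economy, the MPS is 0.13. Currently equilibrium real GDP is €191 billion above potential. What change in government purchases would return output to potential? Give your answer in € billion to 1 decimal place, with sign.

MPC = 1 − MPS = 1 − 0.13 = 0.87.
Spending multiplier = 1/(1 − MPC) = 1/(1 − 0.87) = 1/0.13 ≈ 7.692.
Need ΔY = −€191 billion, so ΔG = ΔY/k = (−€191 billion) × 0.13 ≈ −€24.8 billion.
The government should cut government purchases by €24.8 billion.

−€24.8 billion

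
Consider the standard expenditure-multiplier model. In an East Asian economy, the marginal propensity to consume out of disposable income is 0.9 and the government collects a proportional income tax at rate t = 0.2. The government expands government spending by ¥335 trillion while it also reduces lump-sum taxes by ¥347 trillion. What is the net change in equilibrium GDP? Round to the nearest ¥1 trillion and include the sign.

Expenditure multiplier = 1/(1 − c(1−t)) = 1/(1 − 0.9×0.8) = 1/0.28 ≈ 3.571.
ΔG contributes k·ΔG = (+¥335 trillion) / 0.28 ≈ +¥1,196.4 trillion.
ΔT of −¥347 trillion changes first-round spending by −c·ΔT = +¥312.3 trillion, contributing k·(−c·ΔT) = (+¥312.3 trillion) / 0.28 ≈ +¥1,115.4 trillion.
Net ΔY = k(ΔG − c·ΔT) = (+¥647.3 trillion) / 0.28 ≈ +¥2,312 trillion.

+¥2,312 trillion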